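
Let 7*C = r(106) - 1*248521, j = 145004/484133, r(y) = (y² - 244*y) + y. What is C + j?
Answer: -127346781691/3388931 ≈ -37577.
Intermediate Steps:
r(y) = y² - 243*y
j = 145004/484133 (j = 145004*(1/484133) = 145004/484133 ≈ 0.29951)
C = -263043/7 (C = (106*(-243 + 106) - 1*248521)/7 = (106*(-137) - 248521)/7 = (-14522 - 248521)/7 = (⅐)*(-263043) = -263043/7 ≈ -37578.)
C + j = -263043/7 + 145004/484133 = -127346781691/3388931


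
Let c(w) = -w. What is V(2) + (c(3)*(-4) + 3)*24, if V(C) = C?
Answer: 362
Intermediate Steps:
V(2) + (c(3)*(-4) + 3)*24 = 2 + (-1*3*(-4) + 3)*24 = 2 + (-3*(-4) + 3)*24 = 2 + (12 + 3)*24 = 2 + 15*24 = 2 + 360 = 362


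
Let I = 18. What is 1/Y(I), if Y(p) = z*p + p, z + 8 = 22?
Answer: 1/270 ≈ 0.0037037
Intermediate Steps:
z = 14 (z = -8 + 22 = 14)
Y(p) = 15*p (Y(p) = 14*p + p = 15*p)
1/Y(I) = 1/(15*18) = 1/270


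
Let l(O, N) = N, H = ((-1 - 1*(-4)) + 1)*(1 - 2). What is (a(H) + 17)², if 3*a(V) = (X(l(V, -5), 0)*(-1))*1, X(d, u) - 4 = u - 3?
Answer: 2500/9 ≈ 277.78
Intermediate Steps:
H = -4 (H = ((-1 + 4) + 1)*(-1) = (3 + 1)*(-1) = 4*(-1) = -4)
X(d, u) = 1 + u (X(d, u) = 4 + (u - 3) = 4 + (-3 + u) = 1 + u)
a(V) = -⅓ (a(V) = (((1 + 0)*(-1))*1)/3 = ((1*(-1))*1)/3 = (-1*1)/3 = (⅓)*(-1) = -⅓)
(a(H) + 17)² = (-⅓ + 17)² = (50/3)² = 2500/9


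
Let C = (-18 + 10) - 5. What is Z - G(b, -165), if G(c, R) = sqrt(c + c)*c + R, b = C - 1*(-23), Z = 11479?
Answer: 11644 - 20*sqrt(5) ≈ 11599.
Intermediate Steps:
C = -13 (C = -8 - 5 = -13)
b = 10 (b = -13 - 1*(-23) = -13 + 23 = 10)
G(c, R) = R + sqrt(2)*c**(3/2) (G(c, R) = sqrt(2*c)*c + R = (sqrt(2)*sqrt(c))*c + R = sqrt(2)*c**(3/2) + R = R + sqrt(2)*c**(3/2))
Z - G(b, -165) = 11479 - (-165 + sqrt(2)*10**(3/2)) = 11479 - (-165 + sqrt(2)*(10*sqrt(10))) = 11479 - (-165 + 20*sqrt(5)) = 11479 + (165 - 20*sqrt(5)) = 11644 - 20*sqrt(5)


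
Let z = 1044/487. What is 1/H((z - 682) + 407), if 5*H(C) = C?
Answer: -2435/132881 ≈ -0.018325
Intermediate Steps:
z = 1044/487 (z = 1044*(1/487) = 1044/487 ≈ 2.1437)
H(C) = C/5
1/H((z - 682) + 407) = 1/(((1044/487 - 682) + 407)/5) = 1/((-331090/487 + 407)/5) = 1/((1/5)*(-132881/487)) = 1/(-132881/2435) = -2435/132881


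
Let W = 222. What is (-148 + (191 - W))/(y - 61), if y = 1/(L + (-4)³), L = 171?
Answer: 19153/6526 ≈ 2.9349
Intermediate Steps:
y = 1/107 (y = 1/(171 + (-4)³) = 1/(171 - 64) = 1/107 ≈ 0.0093458)
(-148 + (191 - W))/(y - 61) = (-148 + (191 - 1*222))/(1/107 - 61) = (-148 + (191 - 222))/(-6526/107) = (-148 - 31)*(-107/6526) = -179*(-107/6526) = 19153/6526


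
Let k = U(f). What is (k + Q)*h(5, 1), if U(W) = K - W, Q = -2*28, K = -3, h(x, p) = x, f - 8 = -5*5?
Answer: -210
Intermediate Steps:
f = -17 (f = 8 - 5*5 = 8 - 25 = -17)
Q = -56
U(W) = -3 - W
k = 14 (k = -3 - 1*(-17) = -3 + 17 = 14)
(k + Q)*h(5, 1) = (14 - 56)*5 = -42*5 = -210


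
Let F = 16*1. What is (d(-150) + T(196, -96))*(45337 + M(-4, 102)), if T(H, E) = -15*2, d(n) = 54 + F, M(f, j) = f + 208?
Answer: 1821640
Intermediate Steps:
F = 16
M(f, j) = 208 + f
d(n) = 70 (d(n) = 54 + 16 = 70)
T(H, E) = -30
(d(-150) + T(196, -96))*(45337 + M(-4, 102)) = (70 - 30)*(45337 + (208 - 4)) = 40*(45337 + 204) = 40*45541 = 1821640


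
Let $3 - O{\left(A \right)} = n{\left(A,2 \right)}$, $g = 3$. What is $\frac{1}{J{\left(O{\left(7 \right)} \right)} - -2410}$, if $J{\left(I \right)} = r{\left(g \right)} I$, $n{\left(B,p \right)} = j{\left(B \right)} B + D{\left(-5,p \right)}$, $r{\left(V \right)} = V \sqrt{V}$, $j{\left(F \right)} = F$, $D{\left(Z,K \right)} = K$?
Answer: $\frac{1205}{2872946} + \frac{36 \sqrt{3}}{1436473} \approx 0.00046284$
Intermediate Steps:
$r{\left(V \right)} = V^{\frac{3}{2}}$
$n{\left(B,p \right)} = p + B^{2}$ ($n{\left(B,p \right)} = B B + p = B^{2} + p = p + B^{2}$)
$O{\left(A \right)} = 1 - A^{2}$ ($O{\left(A \right)} = 3 - \left(2 + A^{2}\right) = 1 - A^{2}$)
$J{\left(I \right)} = 3 I \sqrt{3}$ ($J{\left(I \right)} = 3^{\frac{3}{2}} I = 3 \sqrt{3} I = 3 I \sqrt{3}$)
$\frac{1}{J{\left(O{\left(7 \right)} \right)} - -2410} = \frac{1}{3 \left(1 - 7^{2}\right) \sqrt{3} - -2410} = \frac{1}{3 \left(1 - 49\right) \sqrt{3} + 2410} = \frac{1}{3 \left(-48\right) \sqrt{3} + 2410} = \frac{1}{- 144 \sqrt{3} + 2410} = \frac{1}{2410 - 144 \sqrt{3}}$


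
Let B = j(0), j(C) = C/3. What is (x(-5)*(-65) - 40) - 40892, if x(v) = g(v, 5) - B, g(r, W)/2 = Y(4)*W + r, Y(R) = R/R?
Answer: -40932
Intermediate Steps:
Y(R) = 1
j(C) = C/3 (j(C) = C*(⅓) = C/3)
B = 0 (B = (⅓)*0 = 0)
g(r, W) = 2*W + 2*r (g(r, W) = 2*(1*W + r) = 2*(W + r) = 2*W + 2*r)
x(v) = 10 + 2*v (x(v) = (2*5 + 2*v) - 1*0 = (10 + 2*v) + 0 = 10 + 2*v)
(x(-5)*(-65) - 40) - 40892 = ((10 + 2*(-5))*(-65) - 40) - 40892 = ((10 - 10)*(-65) - 40) - 40892 = (0*(-65) - 40) - 40892 = (0 - 40) - 40892 = -40 - 40892 = -40932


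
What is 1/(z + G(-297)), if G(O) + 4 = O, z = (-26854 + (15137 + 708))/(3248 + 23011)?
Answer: -26259/7914968 ≈ -0.0033176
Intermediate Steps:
z = -11009/26259 (z = (-26854 + 15845)/26259 = -11009*1/26259 = -11009/26259 ≈ -0.41925)
G(O) = -4 + O
1/(z + G(-297)) = 1/(-11009/26259 + (-4 - 297)) = 1/(-11009/26259 - 301) = 1/(-7914968/26259) = -26259/7914968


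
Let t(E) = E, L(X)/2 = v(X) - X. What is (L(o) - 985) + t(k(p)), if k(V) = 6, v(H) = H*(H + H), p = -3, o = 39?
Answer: 5027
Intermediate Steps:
v(H) = 2*H**2 (v(H) = H*(2*H) = 2*H**2)
L(X) = -2*X + 4*X**2 (L(X) = 2*(2*X**2 - X) = 2*(-X + 2*X**2) = -2*X + 4*X**2)
(L(o) - 985) + t(k(p)) = (2*39*(-1 + 2*39) - 985) + 6 = (2*39*(-1 + 78) - 985) + 6 = (2*39*77 - 985) + 6 = (6006 - 985) + 6 = 5021 + 6 = 5027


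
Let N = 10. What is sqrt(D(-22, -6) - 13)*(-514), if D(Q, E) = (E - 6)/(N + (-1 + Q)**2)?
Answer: -514*I*sqrt(77209)/77 ≈ -1854.8*I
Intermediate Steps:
D(Q, E) = (-6 + E)/(10 + (-1 + Q)**2) (D(Q, E) = (E - 6)/(10 + (-1 + Q)**2) = (-6 + E)/(10 + (-1 + Q)**2))
sqrt(D(-22, -6) - 13)*(-514) = sqrt((-6 - 6)/(10 + (-1 - 22)**2) - 13)*(-514) = sqrt(-12/(10 + (-23)**2) - 13)*(-514) = sqrt(-12/(10 + 529) - 13)*(-514) = sqrt(-12/539 - 13)*(-514) = sqrt(-7019/539)*(-514) = (I*sqrt(77209)/77)*(-514) = -514*I*sqrt(77209)/77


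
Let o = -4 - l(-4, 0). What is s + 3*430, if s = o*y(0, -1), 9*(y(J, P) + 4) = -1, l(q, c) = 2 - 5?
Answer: 11647/9 ≈ 1294.1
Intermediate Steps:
l(q, c) = -3
y(J, P) = -37/9 (y(J, P) = -4 + (1/9)*(-1) = -4 - 1/9 = -37/9)
o = -1 (o = -4 - 1*(-3) = -4 + 3 = -1)
s = 37/9 (s = -1*(-37/9) = 37/9 ≈ 4.1111)
s + 3*430 = 37/9 + 3*430 = 37/9 + 1290 = 11647/9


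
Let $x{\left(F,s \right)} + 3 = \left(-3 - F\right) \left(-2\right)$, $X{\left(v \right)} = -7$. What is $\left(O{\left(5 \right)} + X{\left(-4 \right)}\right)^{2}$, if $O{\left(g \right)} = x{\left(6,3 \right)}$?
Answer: $64$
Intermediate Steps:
$x{\left(F,s \right)} = 3 + 2 F$ ($x{\left(F,s \right)} = -3 + \left(-3 - F\right) \left(-2\right) = -3 + \left(6 + 2 F\right) = 3 + 2 F$)
$O{\left(g \right)} = 15$ ($O{\left(g \right)} = 3 + 2 \cdot 6 = 3 + 12 = 15$)
$\left(O{\left(5 \right)} + X{\left(-4 \right)}\right)^{2} = \left(15 - 7\right)^{2} = 8^{2} = 64$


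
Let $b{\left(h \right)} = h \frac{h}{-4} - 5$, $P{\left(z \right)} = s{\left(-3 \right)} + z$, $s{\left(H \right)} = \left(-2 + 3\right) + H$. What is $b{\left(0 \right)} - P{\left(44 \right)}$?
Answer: $-47$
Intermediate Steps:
$s{\left(H \right)} = 1 + H$
$P{\left(z \right)} = -2 + z$ ($P{\left(z \right)} = \left(1 - 3\right) + z = -2 + z$)
$b{\left(h \right)} = -5 - \frac{h^{2}}{4}$ ($b{\left(h \right)} = h h \left(- \frac{1}{4}\right) - 5 = h \left(- \frac{h}{4}\right) - 5 = - \frac{h^{2}}{4} - 5 = -5 - \frac{h^{2}}{4}$)
$b{\left(0 \right)} - P{\left(44 \right)} = \left(-5 - \frac{0^{2}}{4}\right) - \left(-2 + 44\right) = \left(-5 - 0\right) - 42 = \left(-5 + 0\right) - 42 = -5 - 42 = -47$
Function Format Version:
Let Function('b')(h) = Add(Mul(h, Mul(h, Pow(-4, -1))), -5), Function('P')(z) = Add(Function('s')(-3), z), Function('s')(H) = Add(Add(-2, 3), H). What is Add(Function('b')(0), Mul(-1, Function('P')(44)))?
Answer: -47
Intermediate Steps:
Function('s')(H) = Add(1, H)
Function('P')(z) = Add(-2, z) (Function('P')(z) = Add(Add(1, -3), z) = Add(-2, z))
Function('b')(h) = Add(-5, Mul(Rational(-1, 4), Pow(h, 2))) (Function('b')(h) = Add(Mul(h, Mul(h, Rational(-1, 4))), -5) = Add(Mul(h, Mul(Rational(-1, 4), h)), -5) = Add(Mul(Rational(-1, 4), Pow(h, 2)), -5) = Add(-5, Mul(Rational(-1, 4), Pow(h, 2))))
Add(Function('b')(0), Mul(-1, Function('P')(44))) = Add(Add(-5, Mul(Rational(-1, 4), Pow(0, 2))), Mul(-1, Add(-2, 44))) = Add(Add(-5, Mul(Rational(-1, 4), 0)), Mul(-1, 42)) = Add(Add(-5, 0), -42) = Add(-5, -42) = -47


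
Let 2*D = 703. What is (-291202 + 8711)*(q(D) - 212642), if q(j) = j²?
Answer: 100668210269/4 ≈ 2.5167e+10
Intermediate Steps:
D = 703/2 (D = (½)*703 = 703/2 ≈ 351.50)
(-291202 + 8711)*(q(D) - 212642) = (-291202 + 8711)*((703/2)² - 212642) = -282491*(494209/4 - 212642) = -282491*(-356359/4) = 100668210269/4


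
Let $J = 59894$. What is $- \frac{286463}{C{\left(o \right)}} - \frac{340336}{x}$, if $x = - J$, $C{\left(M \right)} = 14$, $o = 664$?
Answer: $- \frac{8576325109}{419258} \approx -20456.0$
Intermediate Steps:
$x = -59894$ ($x = \left(-1\right) 59894 = -59894$)
$- \frac{286463}{C{\left(o \right)}} - \frac{340336}{x} = - \frac{286463}{14} - \frac{340336}{-59894} = \left(-286463\right) \frac{1}{14} - - \frac{170168}{29947} = - \frac{286463}{14} + \frac{170168}{29947} = - \frac{8576325109}{419258}$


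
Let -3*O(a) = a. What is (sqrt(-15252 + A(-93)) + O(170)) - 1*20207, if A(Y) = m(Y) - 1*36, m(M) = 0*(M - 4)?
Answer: -60791/3 + 14*I*sqrt(78) ≈ -20264.0 + 123.64*I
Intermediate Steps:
m(M) = 0 (m(M) = 0*(-4 + M) = 0)
O(a) = -a/3
A(Y) = -36 (A(Y) = 0 - 1*36 = 0 - 36 = -36)
(sqrt(-15252 + A(-93)) + O(170)) - 1*20207 = (sqrt(-15252 - 36) - 1/3*170) - 1*20207 = (sqrt(-15288) - 170/3) - 20207 = (14*I*sqrt(78) - 170/3) - 20207 = (-170/3 + 14*I*sqrt(78)) - 20207 = -60791/3 + 14*I*sqrt(78)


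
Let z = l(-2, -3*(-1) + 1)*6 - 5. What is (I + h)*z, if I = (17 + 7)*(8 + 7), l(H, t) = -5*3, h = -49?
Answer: -29545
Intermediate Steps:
l(H, t) = -15
I = 360 (I = 24*15 = 360)
z = -95 (z = -15*6 - 5 = -90 - 5 = -95)
(I + h)*z = (360 - 49)*(-95) = 311*(-95) = -29545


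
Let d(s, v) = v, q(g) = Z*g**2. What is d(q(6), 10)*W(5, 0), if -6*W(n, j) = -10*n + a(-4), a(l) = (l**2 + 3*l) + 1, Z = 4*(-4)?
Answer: 75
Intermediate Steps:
Z = -16
q(g) = -16*g**2
a(l) = 1 + l**2 + 3*l
W(n, j) = -5/6 + 5*n/3 (W(n, j) = -(-10*n + (1 + (-4)**2 + 3*(-4)))/6 = -(-10*n + (1 + 16 - 12))/6 = -(-10*n + 5)/6 = -(5 - 10*n)/6 = -5/6 + 5*n/3)
d(q(6), 10)*W(5, 0) = 10*(-5/6 + (5/3)*5) = 10*(-5/6 + 25/3) = 10*(15/2) = 75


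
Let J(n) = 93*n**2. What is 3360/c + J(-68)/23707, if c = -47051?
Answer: 20153780112/1115438057 ≈ 18.068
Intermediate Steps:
3360/c + J(-68)/23707 = 3360/(-47051) + (93*(-68)**2)/23707 = 3360*(-1/47051) + (93*4624)*(1/23707) = -3360/47051 + 430032*(1/23707) = -3360/47051 + 430032/23707 = 20153780112/1115438057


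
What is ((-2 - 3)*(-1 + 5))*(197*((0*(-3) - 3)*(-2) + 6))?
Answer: -47280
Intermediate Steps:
((-2 - 3)*(-1 + 5))*(197*((0*(-3) - 3)*(-2) + 6)) = (-5*4)*(197*((0 - 3)*(-2) + 6)) = -3940*(-3*(-2) + 6) = -3940*(6 + 6) = -3940*12 = -20*2364 = -47280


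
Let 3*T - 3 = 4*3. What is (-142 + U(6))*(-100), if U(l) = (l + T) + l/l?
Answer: 13000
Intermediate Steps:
T = 5 (T = 1 + (4*3)/3 = 1 + (⅓)*12 = 1 + 4 = 5)
U(l) = 6 + l (U(l) = (l + 5) + l/l = (5 + l) + 1 = 6 + l)
(-142 + U(6))*(-100) = (-142 + (6 + 6))*(-100) = (-142 + 12)*(-100) = -130*(-100) = 13000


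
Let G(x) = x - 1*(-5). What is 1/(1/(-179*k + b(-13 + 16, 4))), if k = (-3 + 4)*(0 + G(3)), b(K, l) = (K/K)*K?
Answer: -1429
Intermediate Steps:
G(x) = 5 + x (G(x) = x + 5 = 5 + x)
b(K, l) = K (b(K, l) = 1*K = K)
k = 8 (k = (-3 + 4)*(0 + (5 + 3)) = 1*(0 + 8) = 1*8 = 8)
1/(1/(-179*k + b(-13 + 16, 4))) = 1/(1/(-179*8 + (-13 + 16))) = 1/(1/(-1432 + 3)) = 1/(1/(-1429)) = 1/(-1/1429) = -1429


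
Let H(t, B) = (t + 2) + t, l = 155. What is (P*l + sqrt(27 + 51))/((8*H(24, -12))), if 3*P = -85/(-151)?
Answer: 527/7248 + sqrt(78)/400 ≈ 0.094789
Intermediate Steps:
H(t, B) = 2 + 2*t (H(t, B) = (2 + t) + t = 2 + 2*t)
P = 85/453 (P = (-85/(-151))/3 = (-85*(-1/151))/3 = (1/3)*(85/151) = 85/453 ≈ 0.18764)
(P*l + sqrt(27 + 51))/((8*H(24, -12))) = ((85/453)*155 + sqrt(27 + 51))/((8*(2 + 2*24))) = (13175/453 + sqrt(78))/((8*(2 + 48))) = (13175/453 + sqrt(78))/((8*50)) = (13175/453 + sqrt(78))/400 = (13175/453 + sqrt(78))*(1/400) = 527/7248 + sqrt(78)/400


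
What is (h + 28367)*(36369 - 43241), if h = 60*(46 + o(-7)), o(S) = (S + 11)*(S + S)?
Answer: -190814824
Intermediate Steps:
o(S) = 2*S*(11 + S) (o(S) = (11 + S)*(2*S) = 2*S*(11 + S))
h = -600 (h = 60*(46 + 2*(-7)*(11 - 7)) = 60*(46 + 2*(-7)*4) = 60*(46 - 56) = 60*(-10) = -600)
(h + 28367)*(36369 - 43241) = (-600 + 28367)*(36369 - 43241) = 27767*(-6872) = -190814824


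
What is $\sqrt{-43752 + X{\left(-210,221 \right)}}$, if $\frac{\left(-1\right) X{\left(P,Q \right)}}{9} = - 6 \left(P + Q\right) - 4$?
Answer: $i \sqrt{43122} \approx 207.66 i$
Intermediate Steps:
$X{\left(P,Q \right)} = 36 + 54 P + 54 Q$ ($X{\left(P,Q \right)} = - 9 \left(- 6 \left(P + Q\right) - 4\right) = - 9 \left(\left(- 6 P - 6 Q\right) - 4\right) = - 9 \left(-4 - 6 P - 6 Q\right) = 36 + 54 P + 54 Q$)
$\sqrt{-43752 + X{\left(-210,221 \right)}} = \sqrt{-43752 + \left(36 + 54 \left(-210\right) + 54 \cdot 221\right)} = \sqrt{-43752 + \left(36 - 11340 + 11934\right)} = \sqrt{-43752 + 630} = \sqrt{-43122} = i \sqrt{43122}$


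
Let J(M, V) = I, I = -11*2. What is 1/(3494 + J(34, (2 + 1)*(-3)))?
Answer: 1/3472 ≈ 0.00028802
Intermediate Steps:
I = -22
J(M, V) = -22
1/(3494 + J(34, (2 + 1)*(-3))) = 1/(3494 - 22) = 1/3472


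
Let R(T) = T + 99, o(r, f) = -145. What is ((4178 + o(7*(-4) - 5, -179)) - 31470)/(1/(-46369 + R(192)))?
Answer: 1264242086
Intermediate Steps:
R(T) = 99 + T
((4178 + o(7*(-4) - 5, -179)) - 31470)/(1/(-46369 + R(192))) = ((4178 - 145) - 31470)/(1/(-46369 + (99 + 192))) = (4033 - 31470)/(1/(-46369 + 291)) = -27437/(1/(-46078)) = -27437/(-1/46078) = -27437*(-46078) = 1264242086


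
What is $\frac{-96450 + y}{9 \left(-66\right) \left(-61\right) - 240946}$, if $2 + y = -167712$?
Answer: $\frac{66041}{51178} \approx 1.2904$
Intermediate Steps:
$y = -167714$ ($y = -2 - 167712 = -167714$)
$\frac{-96450 + y}{9 \left(-66\right) \left(-61\right) - 240946} = \frac{-96450 - 167714}{9 \left(-66\right) \left(-61\right) - 240946} = - \frac{264164}{\left(-594\right) \left(-61\right) - 240946} = - \frac{264164}{36234 - 240946} = - \frac{264164}{-204712} = \left(-264164\right) \left(- \frac{1}{204712}\right) = \frac{66041}{51178}$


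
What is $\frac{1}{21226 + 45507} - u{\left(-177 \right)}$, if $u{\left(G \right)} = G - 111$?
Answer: $\frac{19219105}{66733} \approx 288.0$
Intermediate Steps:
$u{\left(G \right)} = -111 + G$
$\frac{1}{21226 + 45507} - u{\left(-177 \right)} = \frac{1}{21226 + 45507} - \left(-111 - 177\right) = \frac{1}{66733} - -288 = \frac{1}{66733} + 288 = \frac{19219105}{66733}$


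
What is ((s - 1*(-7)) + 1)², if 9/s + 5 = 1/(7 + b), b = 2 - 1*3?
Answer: 31684/841 ≈ 37.674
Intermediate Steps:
b = -1 (b = 2 - 3 = -1)
s = -54/29 (s = 9/(-5 + 1/(7 - 1)) = 9/(-5 + 1/6) = 9/(-5 + ⅙) = 9/(-29/6) = 9*(-6/29) = -54/29 ≈ -1.8621)
((s - 1*(-7)) + 1)² = ((-54/29 - 1*(-7)) + 1)² = ((-54/29 + 7) + 1)² = (149/29 + 1)² = (178/29)² = 31684/841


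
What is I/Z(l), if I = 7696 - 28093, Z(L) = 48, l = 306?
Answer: -6799/16 ≈ -424.94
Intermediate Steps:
I = -20397
I/Z(l) = -20397/48 = -20397*1/48 = -6799/16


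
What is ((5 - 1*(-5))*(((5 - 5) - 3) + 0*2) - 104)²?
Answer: 17956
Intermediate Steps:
((5 - 1*(-5))*(((5 - 5) - 3) + 0*2) - 104)² = ((5 + 5)*((0 - 3) + 0) - 104)² = (10*(-3 + 0) - 104)² = (10*(-3) - 104)² = (-30 - 104)² = (-134)² = 17956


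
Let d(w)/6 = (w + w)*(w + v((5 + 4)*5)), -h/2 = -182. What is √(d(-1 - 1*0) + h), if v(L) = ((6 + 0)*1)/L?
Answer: 12*√65/5 ≈ 19.349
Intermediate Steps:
h = 364 (h = -2*(-182) = 364)
v(L) = 6/L (v(L) = (6*1)/L = 6/L)
d(w) = 12*w*(2/15 + w) (d(w) = 6*((w + w)*(w + 6/(((5 + 4)*5)))) = 6*((2*w)*(w + 6/((9*5)))) = 6*((2*w)*(w + 6/45)) = 6*((2*w)*(w + 6*(1/45))) = 6*((2*w)*(w + 2/15)) = 6*((2*w)*(2/15 + w)) = 6*(2*w*(2/15 + w)) = 12*w*(2/15 + w))
√(d(-1 - 1*0) + h) = √(4*(-1 - 1*0)*(2 + 15*(-1 - 1*0))/5 + 364) = √(4*(-1 + 0)*(2 + 15*(-1 + 0))/5 + 364) = √((⅘)*(-1)*(2 + 15*(-1)) + 364) = √((⅘)*(-1)*(2 - 15) + 364) = √((⅘)*(-1)*(-13) + 364) = √(52/5 + 364) = √(1872/5) = 12*√65/5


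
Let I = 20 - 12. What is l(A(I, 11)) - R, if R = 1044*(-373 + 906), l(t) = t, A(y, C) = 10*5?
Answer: -556402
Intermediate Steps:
I = 8
A(y, C) = 50
R = 556452 (R = 1044*533 = 556452)
l(A(I, 11)) - R = 50 - 1*556452 = 50 - 556452 = -556402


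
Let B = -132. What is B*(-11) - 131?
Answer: 1321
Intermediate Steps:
B*(-11) - 131 = -132*(-11) - 131 = 1452 - 131 = 1321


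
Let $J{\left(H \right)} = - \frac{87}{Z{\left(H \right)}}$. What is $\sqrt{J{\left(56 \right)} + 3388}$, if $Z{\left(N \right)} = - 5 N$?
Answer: $\frac{\sqrt{66410890}}{140} \approx 58.209$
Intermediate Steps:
$J{\left(H \right)} = \frac{87}{5 H}$ ($J{\left(H \right)} = - \frac{87}{\left(-5\right) H} = - 87 \left(- \frac{1}{5 H}\right) = \frac{87}{5 H}$)
$\sqrt{J{\left(56 \right)} + 3388} = \sqrt{\frac{87}{5 \cdot 56} + 3388} = \sqrt{\frac{87}{5} \cdot \frac{1}{56} + 3388} = \sqrt{\frac{87}{280} + 3388} = \sqrt{\frac{948727}{280}} = \frac{\sqrt{66410890}}{140}$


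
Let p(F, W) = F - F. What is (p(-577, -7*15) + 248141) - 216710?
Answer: 31431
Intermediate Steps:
p(F, W) = 0
(p(-577, -7*15) + 248141) - 216710 = (0 + 248141) - 216710 = 248141 - 216710 = 31431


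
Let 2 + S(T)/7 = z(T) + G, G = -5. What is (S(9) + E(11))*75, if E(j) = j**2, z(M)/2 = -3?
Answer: 2250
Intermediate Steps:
z(M) = -6 (z(M) = 2*(-3) = -6)
S(T) = -91 (S(T) = -14 + 7*(-6 - 5) = -14 + 7*(-11) = -14 - 77 = -91)
(S(9) + E(11))*75 = (-91 + 11**2)*75 = (-91 + 121)*75 = 30*75 = 2250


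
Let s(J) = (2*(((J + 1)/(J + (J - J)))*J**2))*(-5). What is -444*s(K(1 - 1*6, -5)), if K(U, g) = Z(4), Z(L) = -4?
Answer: 53280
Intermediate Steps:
K(U, g) = -4
s(J) = -10*J*(1 + J) (s(J) = (2*(((1 + J)/(J + 0))*J**2))*(-5) = (2*(((1 + J)/J)*J**2))*(-5) = (2*(J*(1 + J)))*(-5) = (2*J*(1 + J))*(-5) = -10*J*(1 + J))
-444*s(K(1 - 1*6, -5)) = -(-4440)*(-4)*(1 - 4) = -(-4440)*(-4)*(-3) = -444*(-120) = 53280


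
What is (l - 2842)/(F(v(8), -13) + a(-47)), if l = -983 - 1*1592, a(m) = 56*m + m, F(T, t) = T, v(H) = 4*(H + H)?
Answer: 5417/2615 ≈ 2.0715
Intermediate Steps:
v(H) = 8*H (v(H) = 4*(2*H) = 8*H)
a(m) = 57*m
l = -2575 (l = -983 - 1592 = -2575)
(l - 2842)/(F(v(8), -13) + a(-47)) = (-2575 - 2842)/(8*8 + 57*(-47)) = -5417/(64 - 2679) = -5417/(-2615) = -5417*(-1/2615) = 5417/2615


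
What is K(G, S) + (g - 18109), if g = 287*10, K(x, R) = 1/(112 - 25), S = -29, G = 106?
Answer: -1325792/87 ≈ -15239.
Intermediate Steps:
K(x, R) = 1/87
g = 2870
K(G, S) + (g - 18109) = 1/87 + (2870 - 18109) = 1/87 - 15239 = -1325792/87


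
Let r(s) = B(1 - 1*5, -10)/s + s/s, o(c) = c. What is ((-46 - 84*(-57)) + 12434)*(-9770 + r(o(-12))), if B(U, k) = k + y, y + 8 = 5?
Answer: -503321210/3 ≈ -1.6777e+8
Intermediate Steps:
y = -3 (y = -8 + 5 = -3)
B(U, k) = -3 + k (B(U, k) = k - 3 = -3 + k)
r(s) = 1 - 13/s (r(s) = (-3 - 10)/s + s/s = -13/s + 1 = 1 - 13/s)
((-46 - 84*(-57)) + 12434)*(-9770 + r(o(-12))) = ((-46 - 84*(-57)) + 12434)*(-9770 + (-13 - 12)/(-12)) = ((-46 + 4788) + 12434)*(-9770 - 1/12*(-25)) = (4742 + 12434)*(-9770 + 25/12) = 17176*(-117215/12) = -503321210/3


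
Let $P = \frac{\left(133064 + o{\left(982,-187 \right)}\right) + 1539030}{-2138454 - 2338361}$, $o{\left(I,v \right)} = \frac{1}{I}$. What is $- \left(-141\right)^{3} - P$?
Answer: $\frac{12323612430331239}{4396232330} \approx 2.8032 \cdot 10^{6}$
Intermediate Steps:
$P = - \frac{1641996309}{4396232330}$ ($P = \frac{\left(133064 + \frac{1}{982}\right) + 1539030}{-2138454 - 2338361} = \frac{\left(133064 + \frac{1}{982}\right) + 1539030}{-4476815} = \left(\frac{130668849}{982} + 1539030\right) \left(- \frac{1}{4476815}\right) = \frac{1641996309}{982} \left(- \frac{1}{4476815}\right) = - \frac{1641996309}{4396232330} \approx -0.3735$)
$- \left(-141\right)^{3} - P = - \left(-141\right)^{3} - - \frac{1641996309}{4396232330} = \left(-1\right) \left(-2803221\right) + \frac{1641996309}{4396232330} = 2803221 + \frac{1641996309}{4396232330} = \frac{12323612430331239}{4396232330}$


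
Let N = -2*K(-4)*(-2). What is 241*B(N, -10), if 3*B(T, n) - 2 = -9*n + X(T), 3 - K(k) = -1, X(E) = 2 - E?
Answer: 6266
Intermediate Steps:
K(k) = 4 (K(k) = 3 - 1*(-1) = 3 + 1 = 4)
N = 16 (N = -2*4*(-2) = -8*(-2) = 16)
B(T, n) = 4/3 - 3*n - T/3 (B(T, n) = ⅔ + (-9*n + (2 - T))/3 = ⅔ + (2 - T - 9*n)/3 = ⅔ + (⅔ - 3*n - T/3) = 4/3 - 3*n - T/3)
241*B(N, -10) = 241*(4/3 - 3*(-10) - ⅓*16) = 241*(4/3 + 30 - 16/3) = 241*26 = 6266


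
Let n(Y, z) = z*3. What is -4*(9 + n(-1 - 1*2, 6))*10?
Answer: -1080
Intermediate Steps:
n(Y, z) = 3*z
-4*(9 + n(-1 - 1*2, 6))*10 = -4*(9 + 3*6)*10 = -4*(9 + 18)*10 = -4*27*10 = -108*10 = -1080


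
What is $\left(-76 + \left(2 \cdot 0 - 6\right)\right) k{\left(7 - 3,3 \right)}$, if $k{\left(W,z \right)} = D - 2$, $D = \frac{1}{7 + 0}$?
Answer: $\frac{1066}{7} \approx 152.29$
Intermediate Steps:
$D = \frac{1}{7} \approx 0.14286$
$k{\left(W,z \right)} = - \frac{13}{7}$ ($k{\left(W,z \right)} = \frac{1}{7} - 2 = - \frac{13}{7}$)
$\left(-76 + \left(2 \cdot 0 - 6\right)\right) k{\left(7 - 3,3 \right)} = \left(-76 + \left(2 \cdot 0 - 6\right)\right) \left(- \frac{13}{7}\right) = \left(-76 + \left(0 - 6\right)\right) \left(- \frac{13}{7}\right) = \left(-76 - 6\right) \left(- \frac{13}{7}\right) = \left(-82\right) \left(- \frac{13}{7}\right) = \frac{1066}{7}$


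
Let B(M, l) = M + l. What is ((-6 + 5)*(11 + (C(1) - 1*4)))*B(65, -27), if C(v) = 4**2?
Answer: -874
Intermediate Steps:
C(v) = 16
((-6 + 5)*(11 + (C(1) - 1*4)))*B(65, -27) = ((-6 + 5)*(11 + (16 - 1*4)))*(65 - 27) = -(11 + (16 - 4))*38 = -(11 + 12)*38 = -1*23*38 = -23*38 = -874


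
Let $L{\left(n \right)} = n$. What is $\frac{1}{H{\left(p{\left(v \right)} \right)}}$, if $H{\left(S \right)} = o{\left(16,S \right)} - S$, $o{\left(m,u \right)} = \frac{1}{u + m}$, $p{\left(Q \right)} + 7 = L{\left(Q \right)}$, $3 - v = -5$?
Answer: $- \frac{17}{16} \approx -1.0625$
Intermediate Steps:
$v = 8$ ($v = 3 - -5 = 3 + 5 = 8$)
$p{\left(Q \right)} = -7 + Q$
$o{\left(m,u \right)} = \frac{1}{m + u}$
$H{\left(S \right)} = \frac{1}{16 + S} - S$
$\frac{1}{H{\left(p{\left(v \right)} \right)}} = \frac{1}{\frac{1}{16 + \left(-7 + 8\right)} \left(1 - \left(-7 + 8\right) \left(16 + \left(-7 + 8\right)\right)\right)} = \frac{1}{\frac{1}{16 + 1} \left(1 - 1 \left(16 + 1\right)\right)} = \frac{1}{\frac{1}{17} \left(1 - 1 \cdot 17\right)} = \frac{1}{\frac{1}{17} \left(1 - 17\right)} = \frac{1}{\frac{1}{17} \left(-16\right)} = \frac{1}{- \frac{16}{17}} = - \frac{17}{16}$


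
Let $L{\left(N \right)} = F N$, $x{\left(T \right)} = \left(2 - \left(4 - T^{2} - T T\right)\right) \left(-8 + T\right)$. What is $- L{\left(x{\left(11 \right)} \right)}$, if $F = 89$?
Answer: $-64080$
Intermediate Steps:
$x{\left(T \right)} = \left(-8 + T\right) \left(-2 + 2 T^{2}\right)$ ($x{\left(T \right)} = \left(2 + \left(\left(T^{2} + T^{2}\right) - 4\right)\right) \left(-8 + T\right) = \left(2 + \left(2 T^{2} - 4\right)\right) \left(-8 + T\right) = \left(2 + \left(-4 + 2 T^{2}\right)\right) \left(-8 + T\right) = \left(-2 + 2 T^{2}\right) \left(-8 + T\right) = \left(-8 + T\right) \left(-2 + 2 T^{2}\right)$)
$L{\left(N \right)} = 89 N$
$- L{\left(x{\left(11 \right)} \right)} = - 89 \left(16 - 16 \cdot 11^{2} - 22 + 2 \cdot 11^{3}\right) = - 89 \left(16 - 1936 - 22 + 2 \cdot 1331\right) = - 89 \left(16 - 1936 - 22 + 2662\right) = - 89 \cdot 720 = \left(-1\right) 64080 = -64080$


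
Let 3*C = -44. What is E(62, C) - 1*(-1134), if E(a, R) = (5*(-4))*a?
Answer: -106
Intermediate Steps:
C = -44/3 (C = (⅓)*(-44) = -44/3 ≈ -14.667)
E(a, R) = -20*a
E(62, C) - 1*(-1134) = -20*62 - 1*(-1134) = -1240 + 1134 = -106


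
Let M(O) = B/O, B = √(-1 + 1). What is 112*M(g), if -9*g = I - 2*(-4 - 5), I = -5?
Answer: 0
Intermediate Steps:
B = 0 (B = √0 = 0)
g = -13/9 (g = -(-5 - 2*(-4 - 5))/9 = -(-5 - 2*(-9))/9 = -(-5 + 18)/9 = -⅑*13 = -13/9 ≈ -1.4444)
M(O) = 0 (M(O) = 0/O = 0)
112*M(g) = 112*0 = 0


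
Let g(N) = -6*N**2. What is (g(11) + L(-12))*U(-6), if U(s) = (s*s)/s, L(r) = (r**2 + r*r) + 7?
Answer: 2586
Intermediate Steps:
L(r) = 7 + 2*r**2 (L(r) = (r**2 + r**2) + 7 = 2*r**2 + 7 = 7 + 2*r**2)
U(s) = s (U(s) = s**2/s = s)
(g(11) + L(-12))*U(-6) = (-6*11**2 + (7 + 2*(-12)**2))*(-6) = (-6*121 + (7 + 2*144))*(-6) = (-726 + (7 + 288))*(-6) = (-726 + 295)*(-6) = -431*(-6) = 2586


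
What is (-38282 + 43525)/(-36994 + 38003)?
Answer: 5243/1009 ≈ 5.1962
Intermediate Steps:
(-38282 + 43525)/(-36994 + 38003) = 5243/1009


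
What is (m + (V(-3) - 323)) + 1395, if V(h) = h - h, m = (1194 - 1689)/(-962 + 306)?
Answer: 703727/656 ≈ 1072.8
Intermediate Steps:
m = 495/656 (m = -495/(-656) = -495*(-1/656) = 495/656 ≈ 0.75457)
V(h) = 0
(m + (V(-3) - 323)) + 1395 = (495/656 + (0 - 323)) + 1395 = (495/656 - 323) + 1395 = -211393/656 + 1395 = 703727/656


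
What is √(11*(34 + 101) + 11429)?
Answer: √12914 ≈ 113.64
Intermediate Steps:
√(11*(34 + 101) + 11429) = √(11*135 + 11429) = √(1485 + 11429) = √12914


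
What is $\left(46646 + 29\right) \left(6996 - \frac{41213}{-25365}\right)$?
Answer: $\frac{1656913519255}{5073} \approx 3.2661 \cdot 10^{8}$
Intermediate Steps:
$\left(46646 + 29\right) \left(6996 - \frac{41213}{-25365}\right) = 46675 \left(6996 - - \frac{41213}{25365}\right) = 46675 \left(6996 + \frac{41213}{25365}\right) = 46675 \cdot \frac{177494753}{25365} = \frac{1656913519255}{5073}$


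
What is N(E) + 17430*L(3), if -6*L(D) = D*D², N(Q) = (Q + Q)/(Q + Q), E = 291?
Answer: -78434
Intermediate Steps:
N(Q) = 1 (N(Q) = (2*Q)/((2*Q)) = (2*Q)*(1/(2*Q)) = 1)
L(D) = -D³/6 (L(D) = -D*D²/6 = -D³/6)
N(E) + 17430*L(3) = 1 + 17430*(-⅙*3³) = 1 + 17430*(-⅙*27) = 1 + 17430*(-9/2) = 1 - 78435 = -78434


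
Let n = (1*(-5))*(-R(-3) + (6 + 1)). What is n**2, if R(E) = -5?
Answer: 3600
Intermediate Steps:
n = -60 (n = (1*(-5))*(-1*(-5) + (6 + 1)) = -5*(5 + 7) = -5*12 = -60)
n**2 = (-60)**2 = 3600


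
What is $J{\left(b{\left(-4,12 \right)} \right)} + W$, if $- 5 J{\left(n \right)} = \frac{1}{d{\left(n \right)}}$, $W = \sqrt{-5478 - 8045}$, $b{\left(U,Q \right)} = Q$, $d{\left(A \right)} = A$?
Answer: $- \frac{1}{60} + i \sqrt{13523} \approx -0.016667 + 116.29 i$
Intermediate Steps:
$W = i \sqrt{13523}$ ($W = \sqrt{-13523} = i \sqrt{13523} \approx 116.29 i$)
$J{\left(n \right)} = - \frac{1}{5 n}$
$J{\left(b{\left(-4,12 \right)} \right)} + W = - \frac{1}{5 \cdot 12} + i \sqrt{13523} = \left(- \frac{1}{5}\right) \frac{1}{12} + i \sqrt{13523} = - \frac{1}{60} + i \sqrt{13523}$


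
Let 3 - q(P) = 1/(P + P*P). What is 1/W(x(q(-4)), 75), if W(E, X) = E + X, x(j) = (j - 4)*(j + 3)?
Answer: 144/9877 ≈ 0.014579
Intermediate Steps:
q(P) = 3 - 1/(P + P²) (q(P) = 3 - 1/(P + P*P) = 3 - 1/(P + P²))
x(j) = (-4 + j)*(3 + j)
1/W(x(q(-4)), 75) = 1/((-12 + ((-1 + 3*(-4) + 3*(-4)²)/((-4)*(1 - 4)))² - (-1 + 3*(-4) + 3*(-4)²)/((-4)*(1 - 4))) + 75) = 1/((-12 + (-¼*(-1 - 12 + 3*16)/(-3))² - (-1)*(-1 - 12 + 3*16)/(4*(-3))) + 75) = 1/((-12 + (-¼*(-⅓)*(-1 - 12 + 48))² - (-1)*(-1)*(-1 - 12 + 48)/(4*3)) + 75) = 1/((-12 + (-¼*(-⅓)*35)² - (-1)*(-1)*35/(4*3)) + 75) = 1/((-12 + (35/12)² - 1*35/12) + 75) = 1/((-12 + 1225/144 - 35/12) + 75) = 1/(-923/144 + 75) = 1/(9877/144) = 144/9877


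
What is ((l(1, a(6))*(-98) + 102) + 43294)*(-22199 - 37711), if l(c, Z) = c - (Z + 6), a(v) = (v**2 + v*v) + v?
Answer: -3087162300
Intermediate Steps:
a(v) = v + 2*v**2 (a(v) = (v**2 + v**2) + v = 2*v**2 + v = v + 2*v**2)
l(c, Z) = -6 + c - Z (l(c, Z) = c - (6 + Z) = c + (-6 - Z) = -6 + c - Z)
((l(1, a(6))*(-98) + 102) + 43294)*(-22199 - 37711) = (((-6 + 1 - 6*(1 + 2*6))*(-98) + 102) + 43294)*(-22199 - 37711) = (((-6 + 1 - 6*(1 + 12))*(-98) + 102) + 43294)*(-59910) = (((-6 + 1 - 6*13)*(-98) + 102) + 43294)*(-59910) = (((-6 + 1 - 1*78)*(-98) + 102) + 43294)*(-59910) = (((-6 + 1 - 78)*(-98) + 102) + 43294)*(-59910) = ((-83*(-98) + 102) + 43294)*(-59910) = ((8134 + 102) + 43294)*(-59910) = (8236 + 43294)*(-59910) = 51530*(-59910) = -3087162300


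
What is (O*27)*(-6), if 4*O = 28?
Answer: -1134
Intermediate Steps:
O = 7 (O = (1/4)*28 = 7)
(O*27)*(-6) = (7*27)*(-6) = 189*(-6) = -1134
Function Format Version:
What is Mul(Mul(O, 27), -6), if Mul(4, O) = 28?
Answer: -1134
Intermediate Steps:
O = 7 (O = Mul(Rational(1, 4), 28) = 7)
Mul(Mul(O, 27), -6) = Mul(Mul(7, 27), -6) = Mul(189, -6) = -1134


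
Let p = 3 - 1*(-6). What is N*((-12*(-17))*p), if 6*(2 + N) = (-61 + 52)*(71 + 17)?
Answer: -246024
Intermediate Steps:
p = 9 (p = 3 + 6 = 9)
N = -134 (N = -2 + ((-61 + 52)*(71 + 17))/6 = -2 + (-9*88)/6 = -2 + (⅙)*(-792) = -2 - 132 = -134)
N*((-12*(-17))*p) = -134*(-12*(-17))*9 = -27336*9 = -134*1836 = -246024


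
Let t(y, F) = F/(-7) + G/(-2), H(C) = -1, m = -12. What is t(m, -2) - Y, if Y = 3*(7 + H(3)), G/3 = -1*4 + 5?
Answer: -269/14 ≈ -19.214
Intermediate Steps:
G = 3 (G = 3*(-1*4 + 5) = 3*(-4 + 5) = 3*1 = 3)
t(y, F) = -3/2 - F/7 (t(y, F) = F/(-7) + 3/(-2) = F*(-1/7) + 3*(-1/2) = -F/7 - 3/2 = -3/2 - F/7)
Y = 18 (Y = 3*(7 - 1) = 3*6 = 18)
t(m, -2) - Y = (-3/2 - 1/7*(-2)) - 1*18 = (-3/2 + 2/7) - 18 = -17/14 - 18 = -269/14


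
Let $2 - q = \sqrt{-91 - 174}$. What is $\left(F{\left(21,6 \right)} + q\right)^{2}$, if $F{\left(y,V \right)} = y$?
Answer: $\left(23 - i \sqrt{265}\right)^{2} \approx 264.0 - 748.83 i$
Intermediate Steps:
$q = 2 - i \sqrt{265}$ ($q = 2 - \sqrt{-91 - 174} = 2 - \sqrt{-265} = 2 - i \sqrt{265} \approx 2.0 - 16.279 i$)
$\left(F{\left(21,6 \right)} + q\right)^{2} = \left(21 + \left(2 - i \sqrt{265}\right)\right)^{2} = \left(23 - i \sqrt{265}\right)^{2}$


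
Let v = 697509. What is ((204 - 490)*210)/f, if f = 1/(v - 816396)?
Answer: 7140353220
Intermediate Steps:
f = -1/118887 (f = 1/(697509 - 816396) = 1/(-118887) = -1/118887 ≈ -8.4113e-6)
((204 - 490)*210)/f = ((204 - 490)*210)/(-1/118887) = -286*210*(-118887) = -60060*(-118887) = 7140353220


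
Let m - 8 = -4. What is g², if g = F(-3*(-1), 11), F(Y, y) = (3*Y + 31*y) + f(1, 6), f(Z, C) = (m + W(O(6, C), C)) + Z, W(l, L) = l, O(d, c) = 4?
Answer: 128881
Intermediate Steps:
m = 4 (m = 8 - 4 = 4)
f(Z, C) = 8 + Z (f(Z, C) = (4 + 4) + Z = 8 + Z)
F(Y, y) = 9 + 3*Y + 31*y (F(Y, y) = (3*Y + 31*y) + (8 + 1) = (3*Y + 31*y) + 9 = 9 + 3*Y + 31*y)
g = 359 (g = 9 + 3*(-3*(-1)) + 31*11 = 9 + 3*3 + 341 = 9 + 9 + 341 = 359)
g² = 359² = 128881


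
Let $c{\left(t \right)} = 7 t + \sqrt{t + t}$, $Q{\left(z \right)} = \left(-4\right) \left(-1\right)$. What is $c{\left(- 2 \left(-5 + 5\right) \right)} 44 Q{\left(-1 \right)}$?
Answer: $0$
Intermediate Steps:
$Q{\left(z \right)} = 4$
$c{\left(t \right)} = 7 t + \sqrt{2} \sqrt{t}$ ($c{\left(t \right)} = 7 t + \sqrt{2 t} = 7 t + \sqrt{2} \sqrt{t}$)
$c{\left(- 2 \left(-5 + 5\right) \right)} 44 Q{\left(-1 \right)} = \left(7 \left(- 2 \left(-5 + 5\right)\right) + \sqrt{2} \sqrt{- 2 \left(-5 + 5\right)}\right) 44 \cdot 4 = \left(7 \left(\left(-2\right) 0\right) + \sqrt{2} \sqrt{\left(-2\right) 0}\right) 44 \cdot 4 = \left(7 \cdot 0 + \sqrt{2} \sqrt{0}\right) 44 \cdot 4 = \left(0 + \sqrt{2} \cdot 0\right) 44 \cdot 4 = \left(0 + 0\right) 44 \cdot 4 = 0 \cdot 44 \cdot 4 = 0 \cdot 4 = 0$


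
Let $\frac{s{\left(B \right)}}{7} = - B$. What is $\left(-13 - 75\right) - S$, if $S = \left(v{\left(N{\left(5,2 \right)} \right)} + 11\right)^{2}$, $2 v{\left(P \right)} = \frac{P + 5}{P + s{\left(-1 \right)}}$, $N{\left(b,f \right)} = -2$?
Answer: $- \frac{21569}{100} \approx -215.69$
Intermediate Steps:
$s{\left(B \right)} = - 7 B$ ($s{\left(B \right)} = 7 \left(- B\right) = - 7 B$)
$v{\left(P \right)} = \frac{5 + P}{2 \left(7 + P\right)}$ ($v{\left(P \right)} = \frac{\left(P + 5\right) \frac{1}{P - -7}}{2} = \frac{\left(5 + P\right) \frac{1}{P + 7}}{2} = \frac{\left(5 + P\right) \frac{1}{7 + P}}{2} = \frac{\frac{1}{7 + P} \left(5 + P\right)}{2} = \frac{5 + P}{2 \left(7 + P\right)}$)
$S = \frac{12769}{100}$ ($S = \left(\frac{5 - 2}{2 \left(7 - 2\right)} + 11\right)^{2} = \left(\frac{1}{2} \cdot \frac{1}{5} \cdot 3 + 11\right)^{2} = \left(\frac{3}{10} + 11\right)^{2} = \left(\frac{113}{10}\right)^{2} = \frac{12769}{100} \approx 127.69$)
$\left(-13 - 75\right) - S = \left(-13 - 75\right) - \frac{12769}{100} = -88 - \frac{12769}{100} = - \frac{21569}{100}$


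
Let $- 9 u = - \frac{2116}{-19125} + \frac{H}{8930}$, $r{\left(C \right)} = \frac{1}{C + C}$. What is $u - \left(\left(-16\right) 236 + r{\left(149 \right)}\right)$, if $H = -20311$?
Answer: $\frac{4551843593627}{1205391375} \approx 3776.2$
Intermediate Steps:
$r{\left(C \right)} = \frac{1}{2 C}$
$u = \frac{3890021}{16179750}$ ($u = - \frac{- \frac{2116}{-19125} - \frac{20311}{8930}}{9} = - \frac{\left(-2116\right) \left(- \frac{1}{19125}\right) - \frac{1069}{470}}{9} = - \frac{\frac{2116}{19125} - \frac{1069}{470}}{9} = \left(- \frac{1}{9}\right) \left(- \frac{3890021}{1797750}\right) = \frac{3890021}{16179750} \approx 0.24043$)
$u - \left(\left(-16\right) 236 + r{\left(149 \right)}\right) = \frac{3890021}{16179750} - \left(\left(-16\right) 236 + \frac{1}{2 \cdot 149}\right) = \frac{3890021}{16179750} - \left(-3776 + \frac{1}{2} \cdot \frac{1}{149}\right) = \frac{3890021}{16179750} - \left(-3776 + \frac{1}{298}\right) = \frac{3890021}{16179750} - - \frac{1125247}{298} = \frac{3890021}{16179750} + \frac{1125247}{298} = \frac{4551843593627}{1205391375}$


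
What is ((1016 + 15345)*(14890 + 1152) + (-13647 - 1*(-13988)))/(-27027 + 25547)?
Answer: -262463503/1480 ≈ -1.7734e+5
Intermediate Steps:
((1016 + 15345)*(14890 + 1152) + (-13647 - 1*(-13988)))/(-27027 + 25547) = (16361*16042 + (-13647 + 13988))/(-1480) = (262463162 + 341)*(-1/1480) = 262463503*(-1/1480) = -262463503/1480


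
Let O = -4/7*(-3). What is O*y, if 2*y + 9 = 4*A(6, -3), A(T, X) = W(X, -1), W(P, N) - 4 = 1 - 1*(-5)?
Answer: 186/7 ≈ 26.571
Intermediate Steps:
W(P, N) = 10 (W(P, N) = 4 + (1 - 1*(-5)) = 4 + (1 + 5) = 4 + 6 = 10)
A(T, X) = 10
y = 31/2 (y = -9/2 + (4*10)/2 = -9/2 + (½)*40 = -9/2 + 20 = 31/2 ≈ 15.500)
O = 12/7 (O = -4*⅐*(-3) = -4/7*(-3) = 12/7 ≈ 1.7143)
O*y = (12/7)*(31/2) = 186/7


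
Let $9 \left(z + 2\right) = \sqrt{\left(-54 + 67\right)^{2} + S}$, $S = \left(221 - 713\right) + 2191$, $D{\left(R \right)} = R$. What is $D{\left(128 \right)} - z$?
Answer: $130 - \frac{2 \sqrt{467}}{9} \approx 125.2$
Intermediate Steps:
$S = 1699$ ($S = -492 + 2191 = 1699$)
$z = -2 + \frac{2 \sqrt{467}}{9}$ ($z = -2 + \frac{\sqrt{\left(-54 + 67\right)^{2} + 1699}}{9} = -2 + \frac{\sqrt{13^{2} + 1699}}{9} = -2 + \frac{\sqrt{169 + 1699}}{9} = -2 + \frac{\sqrt{1868}}{9} = -2 + \frac{2 \sqrt{467}}{9} \approx 2.8023$)
$D{\left(128 \right)} - z = 128 - \left(-2 + \frac{2 \sqrt{467}}{9}\right) = 128 + \left(2 - \frac{2 \sqrt{467}}{9}\right) = 130 - \frac{2 \sqrt{467}}{9}$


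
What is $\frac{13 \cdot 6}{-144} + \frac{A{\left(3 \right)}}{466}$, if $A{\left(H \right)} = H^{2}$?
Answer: $- \frac{2921}{5592} \approx -0.52235$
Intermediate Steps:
$\frac{13 \cdot 6}{-144} + \frac{A{\left(3 \right)}}{466} = \frac{13 \cdot 6}{-144} + \frac{3^{2}}{466} = 78 \left(- \frac{1}{144}\right) + 9 \cdot \frac{1}{466} = - \frac{13}{24} + \frac{9}{466} = - \frac{2921}{5592}$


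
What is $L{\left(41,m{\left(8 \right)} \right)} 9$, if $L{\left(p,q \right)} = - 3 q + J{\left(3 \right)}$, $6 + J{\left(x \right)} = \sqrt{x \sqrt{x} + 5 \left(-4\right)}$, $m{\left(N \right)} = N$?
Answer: $-270 + 9 i \sqrt{20 - 3 \sqrt{3}} \approx -270.0 + 34.628 i$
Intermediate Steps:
$J{\left(x \right)} = -6 + \sqrt{-20 + x^{\frac{3}{2}}}$ ($J{\left(x \right)} = -6 + \sqrt{x \sqrt{x} + 5 \left(-4\right)} = -6 + \sqrt{x^{\frac{3}{2}} - 20} = -6 + \sqrt{-20 + x^{\frac{3}{2}}}$)
$L{\left(p,q \right)} = -6 + \sqrt{-20 + 3 \sqrt{3}} - 3 q$ ($L{\left(p,q \right)} = - 3 q - \left(6 - \sqrt{-20 + 3^{\frac{3}{2}}}\right) = - 3 q - \left(6 - \sqrt{-20 + 3 \sqrt{3}}\right) = -6 + \sqrt{-20 + 3 \sqrt{3}} - 3 q$)
$L{\left(41,m{\left(8 \right)} \right)} 9 = \left(-6 - 24 + i \sqrt{20 - 3 \sqrt{3}}\right) 9 = \left(-30 + i \sqrt{20 - 3 \sqrt{3}}\right) 9 = -270 + 9 i \sqrt{20 - 3 \sqrt{3}}$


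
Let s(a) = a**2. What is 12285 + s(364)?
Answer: 144781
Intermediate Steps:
12285 + s(364) = 12285 + 364**2 = 12285 + 132496 = 144781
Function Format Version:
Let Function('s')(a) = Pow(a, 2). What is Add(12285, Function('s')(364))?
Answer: 144781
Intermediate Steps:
Add(12285, Function('s')(364)) = Add(12285, Pow(364, 2)) = Add(12285, 132496) = 144781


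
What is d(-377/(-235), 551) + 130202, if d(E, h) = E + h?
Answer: 30727332/235 ≈ 1.3075e+5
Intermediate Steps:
d(-377/(-235), 551) + 130202 = (-377/(-235) + 551) + 130202 = (-377*(-1/235) + 551) + 130202 = (377/235 + 551) + 130202 = 129862/235 + 130202 = 30727332/235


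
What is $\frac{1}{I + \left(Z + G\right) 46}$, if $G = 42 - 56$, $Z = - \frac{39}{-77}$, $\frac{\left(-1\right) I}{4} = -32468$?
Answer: $\frac{77}{9952350} \approx 7.7369 \cdot 10^{-6}$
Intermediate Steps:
$I = 129872$ ($I = \left(-4\right) \left(-32468\right) = 129872$)
$Z = \frac{39}{77}$ ($Z = \left(-39\right) \left(- \frac{1}{77}\right) = \frac{39}{77} \approx 0.50649$)
$G = -14$
$\frac{1}{I + \left(Z + G\right) 46} = \frac{1}{129872 + \left(\frac{39}{77} - 14\right) 46} = \frac{1}{129872 - \frac{47794}{77}} = \frac{1}{\frac{9952350}{77}} = \frac{77}{9952350}$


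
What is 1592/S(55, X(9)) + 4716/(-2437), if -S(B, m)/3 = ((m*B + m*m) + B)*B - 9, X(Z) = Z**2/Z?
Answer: -61844839/31707807 ≈ -1.9505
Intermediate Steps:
X(Z) = Z
S(B, m) = 27 - 3*B*(B + m**2 + B*m) (S(B, m) = -3*(((m*B + m*m) + B)*B - 9) = -3*(((B*m + m**2) + B)*B - 9) = -3*(((m**2 + B*m) + B)*B - 9) = -3*((B + m**2 + B*m)*B - 9) = -3*(B*(B + m**2 + B*m) - 9) = -3*(-9 + B*(B + m**2 + B*m)) = 27 - 3*B*(B + m**2 + B*m))
1592/S(55, X(9)) + 4716/(-2437) = 1592/(27 - 3*55**2 - 3*55*9**2 - 3*9*55**2) + 4716/(-2437) = 1592/(27 - 3*3025 - 3*55*81 - 3*9*3025) + 4716*(-1/2437) = 1592/(27 - 9075 - 13365 - 81675) - 4716/2437 = 1592/(-104088) - 4716/2437 = 1592*(-1/104088) - 4716/2437 = -199/13011 - 4716/2437 = -61844839/31707807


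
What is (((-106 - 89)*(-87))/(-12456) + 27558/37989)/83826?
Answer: -3718777/489700091664 ≈ -7.5940e-6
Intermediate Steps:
(((-106 - 89)*(-87))/(-12456) + 27558/37989)/83826 = (-195*(-87)*(-1/12456) + 27558*(1/37989))*(1/83826) = (16965*(-1/12456) + 3062/4221)*(1/83826) = (-1885/1384 + 3062/4221)*(1/83826) = -3718777/5841864*1/83826 = -3718777/489700091664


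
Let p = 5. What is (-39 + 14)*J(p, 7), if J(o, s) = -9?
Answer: 225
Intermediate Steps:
(-39 + 14)*J(p, 7) = (-39 + 14)*(-9) = -25*(-9) = 225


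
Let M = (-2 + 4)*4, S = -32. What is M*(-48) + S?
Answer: -416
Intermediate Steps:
M = 8 (M = 2*4 = 8)
M*(-48) + S = 8*(-48) - 32 = -384 - 32 = -416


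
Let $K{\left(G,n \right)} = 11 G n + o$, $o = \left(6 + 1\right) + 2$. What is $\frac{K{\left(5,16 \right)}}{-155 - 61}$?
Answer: $- \frac{889}{216} \approx -4.1157$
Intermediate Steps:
$o = 9$ ($o = 7 + 2 = 9$)
$K{\left(G,n \right)} = 9 + 11 G n$ ($K{\left(G,n \right)} = 11 G n + 9 = 9 + 11 G n$)
$\frac{K{\left(5,16 \right)}}{-155 - 61} = \frac{9 + 11 \cdot 5 \cdot 16}{-155 - 61} = \frac{9 + 880}{-216} = 889 \left(- \frac{1}{216}\right) = - \frac{889}{216}$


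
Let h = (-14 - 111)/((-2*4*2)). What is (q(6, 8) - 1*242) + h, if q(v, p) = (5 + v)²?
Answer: -1811/16 ≈ -113.19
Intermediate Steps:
h = 125/16 (h = -125/((-8*2)) = -125/(-16) = -125*(-1/16) = 125/16 ≈ 7.8125)
(q(6, 8) - 1*242) + h = ((5 + 6)² - 1*242) + 125/16 = (11² - 242) + 125/16 = (121 - 242) + 125/16 = -121 + 125/16 = -1811/16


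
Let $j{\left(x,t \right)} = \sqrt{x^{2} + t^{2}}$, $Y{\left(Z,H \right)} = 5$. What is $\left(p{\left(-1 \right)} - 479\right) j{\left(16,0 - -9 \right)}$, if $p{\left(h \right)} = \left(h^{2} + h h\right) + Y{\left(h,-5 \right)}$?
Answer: $- 472 \sqrt{337} \approx -8664.8$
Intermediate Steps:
$j{\left(x,t \right)} = \sqrt{t^{2} + x^{2}}$
$p{\left(h \right)} = 5 + 2 h^{2}$ ($p{\left(h \right)} = \left(h^{2} + h h\right) + 5 = \left(h^{2} + h^{2}\right) + 5 = 2 h^{2} + 5 = 5 + 2 h^{2}$)
$\left(p{\left(-1 \right)} - 479\right) j{\left(16,0 - -9 \right)} = \left(\left(5 + 2 \left(-1\right)^{2}\right) - 479\right) \sqrt{\left(0 - -9\right)^{2} + 16^{2}} = \left(\left(5 + 2 \cdot 1\right) - 479\right) \sqrt{\left(0 + 9\right)^{2} + 256} = \left(\left(5 + 2\right) - 479\right) \sqrt{9^{2} + 256} = \left(7 - 479\right) \sqrt{81 + 256} = - 472 \sqrt{337}$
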